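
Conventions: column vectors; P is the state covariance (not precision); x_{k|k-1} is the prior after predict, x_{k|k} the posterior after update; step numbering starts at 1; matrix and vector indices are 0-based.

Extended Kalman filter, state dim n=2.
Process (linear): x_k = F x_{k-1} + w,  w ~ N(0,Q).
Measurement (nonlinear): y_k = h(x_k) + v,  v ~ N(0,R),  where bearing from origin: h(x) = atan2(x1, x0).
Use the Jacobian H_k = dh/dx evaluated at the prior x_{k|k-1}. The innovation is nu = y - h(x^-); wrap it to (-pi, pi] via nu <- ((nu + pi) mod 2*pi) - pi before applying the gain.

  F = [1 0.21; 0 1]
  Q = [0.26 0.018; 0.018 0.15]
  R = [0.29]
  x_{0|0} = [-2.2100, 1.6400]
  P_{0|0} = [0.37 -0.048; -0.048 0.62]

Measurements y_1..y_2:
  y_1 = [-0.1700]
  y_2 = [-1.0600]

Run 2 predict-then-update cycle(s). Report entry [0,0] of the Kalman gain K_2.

K[0,0] = -0.6874

step 1: x^-=[-1.8656, 1.6400]  P^-=[0.6372 0.1002; 0.1002 0.7700]  H_jac=[-0.2658 -0.3024]  S=[0.4215]  K=[-0.4737; -0.6155]  nu=[-2.5905]  x^+=[-0.6386, 3.2345]  P^+=[0.5426 -0.0227; -0.0227 0.6103]
step 2: x^-=[0.0407, 3.2345]  P^-=[0.8200 0.1235; 0.1235 0.7603]  H_jac=[-0.3091 0.0039]  S=[0.3681]  K=[-0.6874; -0.0957]  nu=[-2.6182]  x^+=[1.8403, 3.4850]  P^+=[0.6461 0.0993; 0.0993 0.7569]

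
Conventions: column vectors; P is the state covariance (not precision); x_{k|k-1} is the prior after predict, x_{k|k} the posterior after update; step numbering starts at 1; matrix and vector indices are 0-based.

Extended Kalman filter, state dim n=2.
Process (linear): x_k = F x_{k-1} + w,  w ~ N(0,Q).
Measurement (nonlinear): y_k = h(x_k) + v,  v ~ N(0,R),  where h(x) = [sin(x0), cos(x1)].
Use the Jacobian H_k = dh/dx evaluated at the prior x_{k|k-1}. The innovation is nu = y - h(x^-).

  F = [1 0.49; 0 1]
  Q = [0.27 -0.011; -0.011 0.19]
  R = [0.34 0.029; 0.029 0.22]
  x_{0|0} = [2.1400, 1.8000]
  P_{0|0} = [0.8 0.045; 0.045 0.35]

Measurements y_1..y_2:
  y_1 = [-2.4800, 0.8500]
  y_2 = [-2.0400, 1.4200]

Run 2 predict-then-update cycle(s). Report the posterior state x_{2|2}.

step 1: x^-=[3.0220, 1.8000]  P^-=[1.1981 0.2055; 0.2055 0.5400]  H_jac=[-0.9929 0.0000; 0.0000 -0.9738]  S=[1.5211 0.2277; 0.2277 0.7321]  K=[-0.7773 -0.0316; -0.0279 -0.7096]  nu=[-2.5993, 1.0772]  x^+=[5.0085, 1.1082]  P^+=[0.2671 0.0303; 0.0303 0.1611]
step 2: x^-=[5.5515, 1.1082]  P^-=[0.6055 0.0982; 0.0982 0.3511]  H_jac=[0.7440 0.0000; 0.0000 -0.8949]  S=[0.6752 -0.0364; -0.0364 0.5012]  K=[0.6604 -0.1274; 0.0747 -0.6215]  nu=[-1.3719, 0.9737]  x^+=[4.5215, 0.4005]  P^+=[0.2968 0.0099; 0.0099 0.1504]

x_post = [4.5215, 0.4005]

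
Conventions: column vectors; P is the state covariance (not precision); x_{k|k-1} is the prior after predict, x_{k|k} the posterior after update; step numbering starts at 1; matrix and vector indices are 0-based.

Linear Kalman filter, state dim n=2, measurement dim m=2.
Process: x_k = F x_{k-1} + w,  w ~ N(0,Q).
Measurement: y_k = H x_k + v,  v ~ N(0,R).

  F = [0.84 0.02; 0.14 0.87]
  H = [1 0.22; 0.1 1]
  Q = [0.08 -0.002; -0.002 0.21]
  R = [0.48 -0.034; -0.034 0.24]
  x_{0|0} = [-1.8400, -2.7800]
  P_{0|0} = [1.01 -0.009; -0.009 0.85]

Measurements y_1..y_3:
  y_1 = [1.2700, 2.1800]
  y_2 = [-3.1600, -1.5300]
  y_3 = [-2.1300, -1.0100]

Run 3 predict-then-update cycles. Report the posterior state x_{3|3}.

step 1: x^-=[-1.6012, -2.6762]  P^-=[0.7927 0.1250; 0.1250 0.8710]  S=[1.3698 0.3646; 0.3646 1.1439]  K=[0.6023 -0.0134; 0.0279 0.7634]  nu=[3.4600, 5.0163]  x^+=[0.4154, 1.2500]  P^+=[0.3014 -0.0538; -0.0538 0.1877]
step 2: x^-=[0.3739, 1.1457]  P^-=[0.2909 -0.0028; -0.0028 0.3448]  S=[0.7864 0.0681; 0.0681 0.5872]  K=[0.3690 0.0020; 0.0425 0.5819]  nu=[-3.7860, -2.7131]  x^+=[-1.0286, -0.5940]  P^+=[0.1838 -0.0304; -0.0304 0.1412]
step 3: x^-=[-0.8759, -0.6607]  P^-=[0.2087 -0.0003; -0.0003 0.3131]  S=[0.7037 0.0555; 0.0555 0.5551]  K=[0.2959 0.0075; 0.0535 0.5586]  nu=[-1.1088, -0.2617]  x^+=[-1.2059, -0.8662]  P^+=[0.1468 -0.0229; -0.0229 0.1345]

x_post = [-1.2059, -0.8662]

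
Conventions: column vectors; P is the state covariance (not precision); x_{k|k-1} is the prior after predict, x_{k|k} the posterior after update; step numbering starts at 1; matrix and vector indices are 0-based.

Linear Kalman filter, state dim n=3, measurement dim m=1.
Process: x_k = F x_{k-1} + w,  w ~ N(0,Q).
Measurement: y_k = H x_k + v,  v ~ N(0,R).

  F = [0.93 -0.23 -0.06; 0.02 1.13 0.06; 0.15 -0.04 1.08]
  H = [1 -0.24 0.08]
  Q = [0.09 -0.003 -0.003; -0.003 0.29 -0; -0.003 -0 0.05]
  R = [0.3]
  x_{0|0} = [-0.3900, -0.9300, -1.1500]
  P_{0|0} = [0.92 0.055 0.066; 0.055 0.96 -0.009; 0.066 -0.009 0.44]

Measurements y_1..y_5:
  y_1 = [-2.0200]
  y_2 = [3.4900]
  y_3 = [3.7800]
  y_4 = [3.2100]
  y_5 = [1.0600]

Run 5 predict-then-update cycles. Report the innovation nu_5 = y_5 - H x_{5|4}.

innov = [-3.9584]

step 1: x^-=[-0.0798, -1.1277, -1.2633]  P^-=[0.9069 -0.1751 0.1696; -0.1751 1.5192 -0.0118; 0.1696 -0.0118 0.6070]  S=[1.4100]  K=[0.6827; -0.3834; 0.1568]  nu=[-2.1098]  x^+=[-1.5201, -0.3187, -1.5940]  P^+=[0.2499 0.1940 0.0188; 0.1940 1.3119 0.0730; 0.0188 0.0730 0.5723]
step 2: x^-=[-1.2447, -0.4862, -1.9368]  P^-=[0.2945 -0.1433 -0.0064; -0.1433 1.9860 0.1007; -0.0064 0.1007 0.7227]  S=[0.7774]  K=[0.4224; -0.7871; 0.0351]  nu=[4.7730]  x^+=[0.7714, -4.2431, -1.7692]  P^+=[0.1558 0.1151 -0.0179; 0.1151 1.5044 0.1222; -0.0179 0.1222 0.7217]
step 3: x^-=[1.7994, -4.8854, -1.6253]  P^-=[0.2630 -0.2842 -0.0703; -0.2842 2.2353 0.1469; -0.0703 0.1469 0.8800]  S=[0.8169]  K=[0.3986; -0.9902; -0.0431]  nu=[0.9381]  x^+=[2.1733, -5.8143, -1.6657]  P^+=[0.1333 0.0382 -0.0563; 0.0382 1.4344 0.1121; -0.0563 0.1121 0.8785]
step 4: x^-=[3.4584, -6.6266, -1.2404]  P^-=[0.2773 -0.3487 -0.1145; -0.3487 2.1416 0.1338; -0.1145 0.1338 1.0516]  S=[0.8513]  K=[0.4133; -1.0008; -0.0734]  nu=[-1.7396]  x^+=[2.7395, -4.8857, -1.1128]  P^+=[0.1319 0.0034 -0.0887; 0.0034 1.2889 0.0713; -0.0887 0.0713 1.0470]
step 5: x^-=[3.7382, -5.5328, -0.5954]  P^-=[0.2864 -0.3464 -0.1466; -0.3464 1.9493 0.0946; -0.1466 0.0946 1.2413]  S=[0.8458]  K=[0.4231; -0.9537; -0.0828]  nu=[-3.9584]  x^+=[2.0635, -1.7577, -0.2677]  P^+=[0.1350 -0.0051 -0.1170; -0.0051 1.1800 0.0278; -0.1170 0.0278 1.2355]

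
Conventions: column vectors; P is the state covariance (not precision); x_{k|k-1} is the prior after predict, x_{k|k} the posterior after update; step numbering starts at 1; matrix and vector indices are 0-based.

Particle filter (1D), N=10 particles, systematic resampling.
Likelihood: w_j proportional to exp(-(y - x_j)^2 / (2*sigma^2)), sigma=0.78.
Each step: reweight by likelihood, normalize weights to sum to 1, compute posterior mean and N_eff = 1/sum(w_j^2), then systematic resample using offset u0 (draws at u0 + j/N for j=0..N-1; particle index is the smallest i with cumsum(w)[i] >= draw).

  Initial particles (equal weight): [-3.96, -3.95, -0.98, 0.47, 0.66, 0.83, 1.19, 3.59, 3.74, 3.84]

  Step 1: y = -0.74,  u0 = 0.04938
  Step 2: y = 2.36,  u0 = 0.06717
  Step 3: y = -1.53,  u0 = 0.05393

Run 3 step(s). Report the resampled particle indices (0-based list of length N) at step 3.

step 1: w=[0.0001, 0.0001, 0.5841, 0.1839, 0.1223, 0.0808, 0.0287, 0.0000, 0.0000, 0.0000]  mean=-0.3051  Neff=2.5170  idx=[2, 2, 2, 2, 2, 2, 3, 3, 4, 5]
step 2: w=[0.0003, 0.0003, 0.0003, 0.0003, 0.0003, 0.0003, 0.1535, 0.1535, 0.2689, 0.4223]  mean=0.6705  Neff=3.3586  idx=[6, 7, 7, 8, 8, 8, 9, 9, 9, 9]
step 3: w=[0.1767, 0.1767, 0.1767, 0.0918, 0.0918, 0.0918, 0.0486, 0.0486, 0.0486, 0.0486]  mean=0.5924  Neff=7.7891  idx=[0, 0, 1, 2, 2, 3, 4, 5, 6, 9]

resampled_idx = [0, 0, 1, 2, 2, 3, 4, 5, 6, 9]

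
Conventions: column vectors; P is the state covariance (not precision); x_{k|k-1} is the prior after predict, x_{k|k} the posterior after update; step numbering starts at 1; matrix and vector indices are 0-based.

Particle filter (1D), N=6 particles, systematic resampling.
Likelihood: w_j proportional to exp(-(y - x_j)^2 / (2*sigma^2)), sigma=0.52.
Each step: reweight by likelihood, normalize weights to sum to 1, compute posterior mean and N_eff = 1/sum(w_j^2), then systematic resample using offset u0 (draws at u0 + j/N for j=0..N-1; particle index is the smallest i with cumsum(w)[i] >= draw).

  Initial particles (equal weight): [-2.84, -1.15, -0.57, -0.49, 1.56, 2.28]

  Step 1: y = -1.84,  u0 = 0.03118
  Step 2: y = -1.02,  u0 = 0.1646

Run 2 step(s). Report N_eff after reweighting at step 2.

N_eff = 4.0090

step 1: w=[0.2395, 0.6310, 0.0771, 0.0523, 0.0000, 0.0000]  mean=-1.4755  Neff=2.1540  idx=[0, 0, 1, 1, 1, 1]
step 2: w=[0.0006, 0.0006, 0.2497, 0.2497, 0.2497, 0.2497]  mean=-1.1519  Neff=4.0090  idx=[2, 3, 3, 4, 5, 5]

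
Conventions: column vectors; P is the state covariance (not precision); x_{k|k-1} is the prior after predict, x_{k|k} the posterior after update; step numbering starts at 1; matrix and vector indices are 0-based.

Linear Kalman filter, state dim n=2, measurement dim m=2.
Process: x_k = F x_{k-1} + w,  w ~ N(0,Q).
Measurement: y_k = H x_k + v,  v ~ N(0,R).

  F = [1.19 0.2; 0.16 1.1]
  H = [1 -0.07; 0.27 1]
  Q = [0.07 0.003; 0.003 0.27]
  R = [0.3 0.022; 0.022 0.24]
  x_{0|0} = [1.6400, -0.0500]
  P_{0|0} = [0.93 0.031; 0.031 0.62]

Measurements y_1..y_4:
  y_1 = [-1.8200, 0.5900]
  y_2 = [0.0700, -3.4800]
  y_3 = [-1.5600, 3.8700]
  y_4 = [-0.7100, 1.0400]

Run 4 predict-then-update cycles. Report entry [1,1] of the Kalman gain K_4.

step 1: x^-=[1.9416, 0.2074]  P^-=[1.4265 0.3580; 0.3580 1.0549]  S=[1.6816 0.6846; 0.6846 1.5923]  K=[0.7799 0.1314; -0.1521 0.7886]  nu=[-3.7471, -0.1416]  x^+=[-0.9994, 0.6655]  P^+=[0.2358 -0.0150; -0.0150 0.1900]
step 2: x^-=[-1.0562, 0.5721]  P^-=[0.4044 0.0696; 0.0696 0.5006]  S=[0.6971 0.1645; 0.1645 0.8077]  K=[0.5472 0.1100; -0.1073 0.6649]  nu=[1.1663, -3.7669]  x^+=[-0.8323, -2.0577]  P^+=[0.1661 -0.0064; -0.0064 0.1590]
step 3: x^-=[-1.4020, -2.3967]  P^-=[0.3086 0.0610; 0.0610 0.4643]  S=[0.6023 0.1326; 0.1326 0.7598]  K=[0.4819 0.1058; -0.0958 0.6495]  nu=[-0.3258, 6.6452]  x^+=[-0.8560, 1.9509]  P^+=[0.1466 -0.0036; -0.0036 0.1548]
step 4: x^-=[-0.6284, 2.0090]  P^-=[0.2821 0.0601; 0.0601 0.4597]  S=[0.5760 0.1250; 0.1250 0.7528]  K=[0.4598 0.1047; -0.0920 0.6476]  nu=[0.0591, -0.7994]  x^+=[-0.6850, 1.4860]  P^+=[0.1401 -0.0026; -0.0026 0.1541]

K[1,1] = 0.6476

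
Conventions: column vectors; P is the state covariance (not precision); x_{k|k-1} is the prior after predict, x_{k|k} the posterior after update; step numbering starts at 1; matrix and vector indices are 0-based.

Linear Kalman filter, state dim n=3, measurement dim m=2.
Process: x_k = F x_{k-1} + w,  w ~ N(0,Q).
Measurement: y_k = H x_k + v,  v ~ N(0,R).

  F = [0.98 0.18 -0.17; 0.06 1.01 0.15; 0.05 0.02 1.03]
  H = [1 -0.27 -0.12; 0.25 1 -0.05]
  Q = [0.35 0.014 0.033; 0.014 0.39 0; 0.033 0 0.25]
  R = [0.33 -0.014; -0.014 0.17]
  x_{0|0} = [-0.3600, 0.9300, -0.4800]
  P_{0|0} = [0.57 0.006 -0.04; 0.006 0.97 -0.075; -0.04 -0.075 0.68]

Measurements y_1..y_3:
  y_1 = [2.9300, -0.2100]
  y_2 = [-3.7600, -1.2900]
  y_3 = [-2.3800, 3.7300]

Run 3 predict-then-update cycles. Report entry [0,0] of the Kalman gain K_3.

step 1: x^-=[-0.1038, 0.8457, -0.4938]  P^-=[0.9685 0.2179 -0.1082; 0.2179 1.3741 0.0457; -0.1082 0.0457 0.9660]  S=[1.3239 0.0699; 0.0699 1.7142]  K=[0.6841 0.2436; -0.1641 0.8388; -0.1780 -0.0101]  nu=[3.2029, -1.0544]  x^+=[1.8304, -0.5643, -1.0534]  P^+=[0.2239 -0.0211 0.0608; -0.0211 0.1518 0.0318; 0.0608 0.0318 0.9236]
step 2: x^-=[1.8713, -0.6181, -1.0048]  P^-=[0.5670 0.0138 -0.0512; 0.0138 0.5746 0.1827; -0.0512 0.1827 1.2380]  S=[0.9734 -0.0224; -0.0224 0.7730]  K=[0.5901 0.2217; -0.1508 0.7315; -0.2528 0.1324]  nu=[-5.9188, -1.1900]  x^+=[-1.8852, -0.5958, 0.3341]  P^+=[0.1959 -0.0160 0.0719; -0.0160 0.1338 0.0661; 0.0719 0.0661 1.1608]
step 3: x^-=[-2.0115, -0.6647, 0.2379]  P^-=[0.5424 0.0045 -0.0767; 0.0045 0.5727 0.2558; -0.0767 0.2558 1.4921]  S=[0.9682 -0.0409; -0.0409 0.7589]  K=[0.5778 0.2209; -0.1558 0.7308; -0.3272 0.1958]  nu=[-0.5194, 4.9095]  x^+=[-1.2272, 3.0042, 1.3691]  P^+=[0.1926 -0.0149 0.0752; -0.0149 0.1345 0.0868; 0.0752 0.0868 1.3541]

K[0,0] = 0.5778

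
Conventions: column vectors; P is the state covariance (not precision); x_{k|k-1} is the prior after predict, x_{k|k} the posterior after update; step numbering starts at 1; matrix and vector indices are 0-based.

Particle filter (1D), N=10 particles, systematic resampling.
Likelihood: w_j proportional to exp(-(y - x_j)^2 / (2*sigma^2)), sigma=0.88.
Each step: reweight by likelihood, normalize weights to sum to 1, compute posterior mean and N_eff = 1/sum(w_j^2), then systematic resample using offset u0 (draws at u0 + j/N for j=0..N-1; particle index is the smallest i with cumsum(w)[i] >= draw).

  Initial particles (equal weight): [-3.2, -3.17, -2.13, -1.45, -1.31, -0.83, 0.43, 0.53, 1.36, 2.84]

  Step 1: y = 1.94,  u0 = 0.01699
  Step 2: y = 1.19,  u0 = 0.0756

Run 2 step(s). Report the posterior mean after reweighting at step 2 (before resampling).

step 1: w=[0.0000, 0.0000, 0.0000, 0.0003, 0.0006, 0.0037, 0.1199, 0.1448, 0.4207, 0.3099]  mean=1.5764  Neff=3.2422  idx=[6, 6, 7, 8, 8, 8, 8, 9, 9, 9]
step 2: w=[0.1047, 0.1047, 0.1148, 0.1493, 0.1493, 0.1493, 0.1493, 0.0262, 0.0262, 0.0262]  mean=1.1863  Neff=7.9175  idx=[0, 1, 2, 3, 4, 4, 5, 6, 6, 9]

post_mean = 1.1863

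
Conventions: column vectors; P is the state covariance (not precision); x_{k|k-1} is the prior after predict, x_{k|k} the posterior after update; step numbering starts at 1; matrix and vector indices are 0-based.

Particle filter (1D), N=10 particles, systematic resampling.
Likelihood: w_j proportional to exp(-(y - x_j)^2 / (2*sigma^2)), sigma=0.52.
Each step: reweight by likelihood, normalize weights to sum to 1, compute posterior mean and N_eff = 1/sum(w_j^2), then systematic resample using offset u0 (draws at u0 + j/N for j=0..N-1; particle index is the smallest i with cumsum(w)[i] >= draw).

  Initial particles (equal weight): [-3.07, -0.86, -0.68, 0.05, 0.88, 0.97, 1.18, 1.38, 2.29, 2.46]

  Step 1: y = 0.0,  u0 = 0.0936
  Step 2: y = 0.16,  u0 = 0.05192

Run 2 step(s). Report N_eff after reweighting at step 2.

step 1: w=[0.0000, 0.1160, 0.1937, 0.4534, 0.1088, 0.0800, 0.0347, 0.0135, 0.0000, 0.0000]  mean=0.0241  Neff=3.6216  idx=[1, 2, 2, 3, 3, 3, 3, 4, 5, 7]
step 2: w=[0.0273, 0.0508, 0.0508, 0.1830, 0.1830, 0.1830, 0.1830, 0.0717, 0.0556, 0.0119]  mean=0.0776  Neff=6.7481  idx=[1, 3, 3, 4, 4, 5, 5, 6, 6, 8]

N_eff = 6.7481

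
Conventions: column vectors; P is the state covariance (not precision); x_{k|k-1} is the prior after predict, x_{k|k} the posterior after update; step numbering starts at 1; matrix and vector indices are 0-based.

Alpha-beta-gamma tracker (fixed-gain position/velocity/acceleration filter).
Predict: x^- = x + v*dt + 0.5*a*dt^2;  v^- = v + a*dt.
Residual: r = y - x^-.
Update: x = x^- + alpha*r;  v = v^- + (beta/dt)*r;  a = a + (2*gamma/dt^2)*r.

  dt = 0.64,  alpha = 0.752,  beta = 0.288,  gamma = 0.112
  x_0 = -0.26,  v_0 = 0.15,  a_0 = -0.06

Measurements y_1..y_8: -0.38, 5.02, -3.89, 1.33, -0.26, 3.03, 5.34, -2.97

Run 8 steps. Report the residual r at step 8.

resid = -9.7731

step 1: x_pred=-0.1763  r=-0.2037  x^+=-0.3295  v^+=0.0199  a^+=-0.1714
step 2: x_pred=-0.3518  r=5.3718  x^+=3.6878  v^+=2.3276  a^+=2.7663
step 3: x_pred=5.7440  r=-9.6340  x^+=-1.5008  v^+=-0.2373  a^+=-2.5023
step 4: x_pred=-2.1651  r=3.4951  x^+=0.4632  v^+=-0.2659  a^+=-0.5909
step 5: x_pred=0.1720  r=-0.4320  x^+=-0.1529  v^+=-0.8385  a^+=-0.8271
step 6: x_pred=-0.8589  r=3.8889  x^+=2.0656  v^+=0.3821  a^+=1.2996
step 7: x_pred=2.5763  r=2.7637  x^+=4.6546  v^+=2.4576  a^+=2.8110
step 8: x_pred=6.8031  r=-9.7731  x^+=-0.5463  v^+=-0.1413  a^+=-2.5337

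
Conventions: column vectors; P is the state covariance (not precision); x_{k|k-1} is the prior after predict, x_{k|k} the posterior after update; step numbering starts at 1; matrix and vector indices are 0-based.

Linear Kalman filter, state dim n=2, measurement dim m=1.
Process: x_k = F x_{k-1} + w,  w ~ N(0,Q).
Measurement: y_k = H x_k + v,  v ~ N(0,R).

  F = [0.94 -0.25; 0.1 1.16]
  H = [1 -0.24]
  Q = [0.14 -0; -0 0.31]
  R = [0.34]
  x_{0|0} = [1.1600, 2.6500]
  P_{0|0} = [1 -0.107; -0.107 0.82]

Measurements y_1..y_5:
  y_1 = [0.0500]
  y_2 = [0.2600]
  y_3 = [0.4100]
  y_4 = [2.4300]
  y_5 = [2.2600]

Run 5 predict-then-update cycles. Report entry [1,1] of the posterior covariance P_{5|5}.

step 1: x^-=[0.4279, 3.1900]  P^-=[1.1251 -0.2578; -0.2578 1.3986]  S=[1.6694]  K=[0.7110; -0.3555]  nu=[0.3877]  x^+=[0.7036, 3.0522]  P^+=[0.2811 0.1642; 0.1642 1.1876]
step 2: x^-=[-0.1017, 3.6109]  P^-=[0.3855 -0.1431; -0.1431 1.9489]  S=[0.9064]  K=[0.4632; -0.6739]  nu=[1.2283]  x^+=[0.4672, 2.7832]  P^+=[0.1910 0.1398; 0.1398 1.5373]
step 3: x^-=[-0.2566, 3.2752]  P^-=[0.3392 -0.2789; -0.2789 2.4130]  S=[0.9520]  K=[0.4266; -0.9012]  nu=[1.4526]  x^+=[0.3630, 1.9660]  P^+=[0.1659 0.0871; 0.0871 1.6397]
step 4: x^-=[-0.1502, 2.3169]  P^-=[0.3482 -0.3671; -0.3671 2.5383]  S=[1.0106]  K=[0.4317; -0.9661]  nu=[3.1363]  x^+=[1.2037, -0.7130]  P^+=[0.1598 0.0544; 0.0544 1.5951]
step 5: x^-=[1.3097, -0.7067]  P^-=[0.3554 -0.3896; -0.3896 2.4706]  S=[1.0247]  K=[0.4381; -0.9589]  nu=[0.7806]  x^+=[1.6517, -1.4553]  P^+=[0.1587 0.0408; 0.0408 1.5284]

P_post[1,1] = 1.5284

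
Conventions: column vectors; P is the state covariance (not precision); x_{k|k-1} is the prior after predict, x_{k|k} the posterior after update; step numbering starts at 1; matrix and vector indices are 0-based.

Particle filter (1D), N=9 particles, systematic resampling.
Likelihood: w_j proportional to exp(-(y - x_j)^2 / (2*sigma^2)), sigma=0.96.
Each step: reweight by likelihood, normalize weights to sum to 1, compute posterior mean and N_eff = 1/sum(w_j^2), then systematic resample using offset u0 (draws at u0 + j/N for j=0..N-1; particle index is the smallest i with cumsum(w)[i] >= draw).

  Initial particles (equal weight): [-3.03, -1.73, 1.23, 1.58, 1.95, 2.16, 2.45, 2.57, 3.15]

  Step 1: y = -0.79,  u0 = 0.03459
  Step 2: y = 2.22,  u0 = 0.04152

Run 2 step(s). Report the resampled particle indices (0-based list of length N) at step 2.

step 1: w=[0.0753, 0.7089, 0.1251, 0.0544, 0.0195, 0.0102, 0.0038, 0.0025, 0.0003]  mean=-1.1380  Neff=1.8961  idx=[0, 1, 1, 1, 1, 1, 1, 2, 3]
step 2: w=[0.0000, 0.0002, 0.0002, 0.0002, 0.0002, 0.0002, 0.0002, 0.4228, 0.5762]  mean=1.4290  Neff=1.9575  idx=[7, 7, 7, 7, 8, 8, 8, 8, 8]

resampled_idx = [7, 7, 7, 7, 8, 8, 8, 8, 8]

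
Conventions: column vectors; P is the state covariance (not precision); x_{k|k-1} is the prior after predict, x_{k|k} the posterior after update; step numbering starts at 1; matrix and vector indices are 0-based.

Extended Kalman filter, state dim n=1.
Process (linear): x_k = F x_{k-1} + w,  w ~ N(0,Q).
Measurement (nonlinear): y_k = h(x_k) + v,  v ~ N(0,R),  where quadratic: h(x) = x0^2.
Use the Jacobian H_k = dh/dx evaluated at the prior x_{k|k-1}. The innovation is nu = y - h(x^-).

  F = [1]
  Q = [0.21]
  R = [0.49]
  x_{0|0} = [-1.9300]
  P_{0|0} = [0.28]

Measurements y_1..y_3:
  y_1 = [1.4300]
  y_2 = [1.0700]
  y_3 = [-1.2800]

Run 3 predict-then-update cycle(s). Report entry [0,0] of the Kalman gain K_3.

K[0,0] = -0.3224

step 1: x^-=[-1.9300]  P^-=[0.4900]  H_jac=[-3.8600]  S=[7.7908]  K=[-0.2428]  nu=[-2.2949]  x^+=[-1.3729]  P^+=[0.0308]
step 2: x^-=[-1.3729]  P^-=[0.2408]  H_jac=[-2.7457]  S=[2.3055]  K=[-0.2868]  nu=[-0.8147]  x^+=[-1.1392]  P^+=[0.0512]
step 3: x^-=[-1.1392]  P^-=[0.2612]  H_jac=[-2.2784]  S=[1.8458]  K=[-0.3224]  nu=[-2.5778]  x^+=[-0.3081]  P^+=[0.0693]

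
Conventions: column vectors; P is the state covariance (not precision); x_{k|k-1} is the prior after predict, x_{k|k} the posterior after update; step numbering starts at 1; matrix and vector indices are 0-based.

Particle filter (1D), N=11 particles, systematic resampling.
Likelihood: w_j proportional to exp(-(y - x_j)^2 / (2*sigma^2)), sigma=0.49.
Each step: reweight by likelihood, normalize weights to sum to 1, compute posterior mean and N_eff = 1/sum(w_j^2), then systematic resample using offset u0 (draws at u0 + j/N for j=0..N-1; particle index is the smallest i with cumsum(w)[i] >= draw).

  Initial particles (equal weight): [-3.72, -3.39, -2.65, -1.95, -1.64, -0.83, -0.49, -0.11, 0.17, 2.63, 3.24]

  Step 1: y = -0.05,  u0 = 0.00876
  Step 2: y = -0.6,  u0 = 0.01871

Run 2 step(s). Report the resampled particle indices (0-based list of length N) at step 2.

resampled_idx = [0, 0, 1, 2, 2, 3, 4, 5, 6, 7, 9]

step 1: w=[0.0000, 0.0000, 0.0000, 0.0002, 0.0018, 0.0988, 0.2343, 0.3480, 0.3170, 0.0000, 0.0000]  mean=-0.1845  Neff=3.4939  idx=[5, 5, 6, 6, 7, 7, 7, 7, 8, 8, 8]
step 2: w=[0.1272, 0.1272, 0.1385, 0.1385, 0.0861, 0.0861, 0.0861, 0.0861, 0.0413, 0.0413, 0.0413]  mean=-0.3637  Neff=9.4748  idx=[0, 0, 1, 2, 2, 3, 4, 5, 6, 7, 9]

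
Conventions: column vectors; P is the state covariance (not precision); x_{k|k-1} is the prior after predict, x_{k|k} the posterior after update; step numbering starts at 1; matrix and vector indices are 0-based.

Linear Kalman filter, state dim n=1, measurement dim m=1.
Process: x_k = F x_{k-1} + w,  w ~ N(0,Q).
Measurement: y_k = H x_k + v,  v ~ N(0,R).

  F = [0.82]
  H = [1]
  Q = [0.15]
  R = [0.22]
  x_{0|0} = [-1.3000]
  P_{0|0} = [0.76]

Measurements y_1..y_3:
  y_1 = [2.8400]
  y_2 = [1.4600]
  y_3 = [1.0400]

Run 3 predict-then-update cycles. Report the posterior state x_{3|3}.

step 1: x^-=[-1.0660]  P^-=[0.6610]  S=[0.8810]  K=[0.7503]  nu=[3.9060]  x^+=[1.8646]  P^+=[0.1651]
step 2: x^-=[1.5290]  P^-=[0.2610]  S=[0.4810]  K=[0.5426]  nu=[-0.0690]  x^+=[1.4916]  P^+=[0.1194]
step 3: x^-=[1.2231]  P^-=[0.2303]  S=[0.4503]  K=[0.5114]  nu=[-0.1831]  x^+=[1.1295]  P^+=[0.1125]

x_post = [1.1295]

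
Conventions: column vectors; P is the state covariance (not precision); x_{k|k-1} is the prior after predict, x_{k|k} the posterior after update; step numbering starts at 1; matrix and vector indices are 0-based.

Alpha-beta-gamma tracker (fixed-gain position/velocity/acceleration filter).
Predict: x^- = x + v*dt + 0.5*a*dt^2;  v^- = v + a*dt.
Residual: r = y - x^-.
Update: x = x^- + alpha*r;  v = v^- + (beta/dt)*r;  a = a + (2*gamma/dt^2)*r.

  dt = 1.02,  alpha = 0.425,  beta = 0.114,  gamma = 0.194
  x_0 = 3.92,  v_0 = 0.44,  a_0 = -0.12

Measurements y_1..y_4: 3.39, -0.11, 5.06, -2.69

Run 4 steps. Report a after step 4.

a_post = -1.2659

step 1: x_pred=4.3064  r=-0.9164  x^+=3.9169  v^+=0.2152  a^+=-0.4617
step 2: x_pred=3.8962  r=-4.0062  x^+=2.1936  v^+=-0.7036  a^+=-1.9558
step 3: x_pred=0.4585  r=4.6015  x^+=2.4142  v^+=-2.1842  a^+=-0.2398
step 4: x_pred=0.0616  r=-2.7516  x^+=-1.1078  v^+=-2.7363  a^+=-1.2659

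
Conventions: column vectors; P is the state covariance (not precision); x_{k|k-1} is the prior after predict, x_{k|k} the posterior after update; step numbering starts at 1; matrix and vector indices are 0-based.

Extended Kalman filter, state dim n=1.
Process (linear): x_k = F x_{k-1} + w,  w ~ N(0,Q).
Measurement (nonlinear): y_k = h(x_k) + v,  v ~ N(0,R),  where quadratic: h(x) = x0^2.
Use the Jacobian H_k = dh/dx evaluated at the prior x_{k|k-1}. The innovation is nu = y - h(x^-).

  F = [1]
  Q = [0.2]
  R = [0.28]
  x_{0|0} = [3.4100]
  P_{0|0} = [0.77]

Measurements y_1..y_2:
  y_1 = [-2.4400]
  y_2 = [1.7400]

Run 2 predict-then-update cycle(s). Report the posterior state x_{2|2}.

x_post = [1.3260]

step 1: x^-=[3.4100]  P^-=[0.9700]  H_jac=[6.8200]  S=[45.3970]  K=[0.1457]  nu=[-14.0681]  x^+=[1.3600]  P^+=[0.0060]
step 2: x^-=[1.3600]  P^-=[0.2060]  H_jac=[2.7199]  S=[1.8038]  K=[0.3106]  nu=[-0.1095]  x^+=[1.3260]  P^+=[0.0320]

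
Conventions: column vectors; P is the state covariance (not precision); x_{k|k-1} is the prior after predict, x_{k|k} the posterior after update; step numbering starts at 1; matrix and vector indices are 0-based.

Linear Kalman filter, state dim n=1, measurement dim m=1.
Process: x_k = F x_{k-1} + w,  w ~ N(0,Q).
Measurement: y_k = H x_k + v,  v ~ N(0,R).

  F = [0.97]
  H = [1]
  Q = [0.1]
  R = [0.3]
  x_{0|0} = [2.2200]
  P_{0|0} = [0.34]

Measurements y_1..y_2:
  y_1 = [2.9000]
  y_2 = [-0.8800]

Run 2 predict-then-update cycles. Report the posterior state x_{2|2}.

x_post = [0.9218]

step 1: x^-=[2.1534]  P^-=[0.4199]  S=[0.7199]  K=[0.5833]  nu=[0.7466]  x^+=[2.5889]  P^+=[0.1750]
step 2: x^-=[2.5112]  P^-=[0.2646]  S=[0.5646]  K=[0.4687]  nu=[-3.3912]  x^+=[0.9218]  P^+=[0.1406]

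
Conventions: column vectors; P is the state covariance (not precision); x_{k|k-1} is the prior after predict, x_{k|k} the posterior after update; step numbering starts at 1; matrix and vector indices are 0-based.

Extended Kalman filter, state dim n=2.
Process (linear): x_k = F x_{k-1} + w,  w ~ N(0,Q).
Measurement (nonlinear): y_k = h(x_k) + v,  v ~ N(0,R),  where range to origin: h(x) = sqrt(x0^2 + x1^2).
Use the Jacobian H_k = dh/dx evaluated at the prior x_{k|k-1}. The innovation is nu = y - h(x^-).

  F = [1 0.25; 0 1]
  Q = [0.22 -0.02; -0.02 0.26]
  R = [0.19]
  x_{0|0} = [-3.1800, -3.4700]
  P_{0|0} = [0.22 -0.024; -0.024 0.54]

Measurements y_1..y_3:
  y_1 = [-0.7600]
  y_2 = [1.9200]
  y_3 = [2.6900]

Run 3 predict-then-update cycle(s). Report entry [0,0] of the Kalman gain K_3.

step 1: x^-=[-4.0475, -3.4700]  P^-=[0.4617 0.0910; 0.0910 0.8000]  H_jac=[-0.7592 -0.6509]  S=[0.8850]  K=[-0.4630; -0.6664]  nu=[-6.0913]  x^+=[-1.2269, 0.5895]  P^+=[0.2720 -0.1821; -0.1821 0.4069]
step 2: x^-=[-1.0795, 0.5895]  P^-=[0.4264 -0.1004; -0.1004 0.6669]  H_jac=[-0.8777 0.4793]  S=[0.7561]  K=[-0.5586; 0.5393]  nu=[0.6900]  x^+=[-1.4650, 0.9616]  P^+=[0.1905 0.1274; 0.1274 0.4471]
step 3: x^-=[-1.2246, 0.9616]  P^-=[0.5021 0.2192; 0.2192 0.7071]  H_jac=[-0.7865 0.6176]  S=[0.5574]  K=[-0.4657; 0.4742]  nu=[1.1330]  x^+=[-1.7522, 1.4989]  P^+=[0.3812 0.3422; 0.3422 0.5817]

K[0,0] = -0.4657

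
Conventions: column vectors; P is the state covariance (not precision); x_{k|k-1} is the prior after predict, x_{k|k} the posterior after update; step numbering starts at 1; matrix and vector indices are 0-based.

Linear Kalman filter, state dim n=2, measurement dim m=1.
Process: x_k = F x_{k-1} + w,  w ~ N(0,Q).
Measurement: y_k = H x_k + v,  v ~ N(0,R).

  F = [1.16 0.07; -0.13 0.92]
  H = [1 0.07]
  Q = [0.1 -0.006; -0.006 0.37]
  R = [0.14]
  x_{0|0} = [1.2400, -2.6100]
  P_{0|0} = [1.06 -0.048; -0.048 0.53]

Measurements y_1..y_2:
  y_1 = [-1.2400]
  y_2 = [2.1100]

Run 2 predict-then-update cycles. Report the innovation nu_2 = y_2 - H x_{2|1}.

innov = [3.4381]

step 1: x^-=[1.2557, -2.5624]  P^-=[1.5211 -0.1825; -0.1825 0.8480]  S=[1.6397]  K=[0.9199; -0.0751]  nu=[-2.3163]  x^+=[-0.8750, -2.3884]  P^+=[0.1336 -0.0692; -0.0692 0.8387]
step 2: x^-=[-1.1822, -2.0836]  P^-=[0.2727 -0.0454; -0.0454 1.0987]  S=[0.4117]  K=[0.6546; 0.0766]  nu=[3.4381]  x^+=[1.0683, -1.8203]  P^+=[0.0963 -0.0660; -0.0660 1.0963]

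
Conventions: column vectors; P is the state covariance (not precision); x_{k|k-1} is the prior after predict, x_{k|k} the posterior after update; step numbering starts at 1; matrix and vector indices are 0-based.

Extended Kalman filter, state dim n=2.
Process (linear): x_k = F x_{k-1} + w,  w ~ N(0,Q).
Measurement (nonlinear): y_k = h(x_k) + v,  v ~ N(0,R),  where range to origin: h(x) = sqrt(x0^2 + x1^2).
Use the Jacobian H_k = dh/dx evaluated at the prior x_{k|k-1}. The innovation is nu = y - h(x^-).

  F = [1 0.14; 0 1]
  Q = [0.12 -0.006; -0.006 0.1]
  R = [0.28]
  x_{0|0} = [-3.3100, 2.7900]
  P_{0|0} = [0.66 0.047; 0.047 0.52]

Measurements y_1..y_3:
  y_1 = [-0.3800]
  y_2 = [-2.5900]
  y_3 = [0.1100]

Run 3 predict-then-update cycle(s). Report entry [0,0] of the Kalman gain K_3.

K[0,0] = -0.6949

step 1: x^-=[-2.9194, 2.7900]  P^-=[0.8034 0.1138; 0.1138 0.6200]  H_jac=[-0.7229 0.6909]  S=[0.8821]  K=[-0.5692; 0.3923]  nu=[-4.4182]  x^+=[-0.4044, 1.0566]  P^+=[0.5175 0.3108; 0.3108 0.4842]
step 2: x^-=[-0.2564, 1.0566]  P^-=[0.7340 0.3726; 0.3726 0.5842]  H_jac=[-0.2359 0.9718]  S=[0.7018]  K=[0.2693; 0.6838]  nu=[-3.6773]  x^+=[-1.2467, -1.4579]  P^+=[0.6831 0.2434; 0.2434 0.2561]
step 3: x^-=[-1.4508, -1.4579]  P^-=[0.8763 0.2732; 0.2732 0.3561]  H_jac=[-0.7054 -0.7088]  S=[1.1682]  K=[-0.6949; -0.3811]  nu=[-1.9468]  x^+=[-0.0979, -0.7161]  P^+=[0.3122 -0.0361; -0.0361 0.1865]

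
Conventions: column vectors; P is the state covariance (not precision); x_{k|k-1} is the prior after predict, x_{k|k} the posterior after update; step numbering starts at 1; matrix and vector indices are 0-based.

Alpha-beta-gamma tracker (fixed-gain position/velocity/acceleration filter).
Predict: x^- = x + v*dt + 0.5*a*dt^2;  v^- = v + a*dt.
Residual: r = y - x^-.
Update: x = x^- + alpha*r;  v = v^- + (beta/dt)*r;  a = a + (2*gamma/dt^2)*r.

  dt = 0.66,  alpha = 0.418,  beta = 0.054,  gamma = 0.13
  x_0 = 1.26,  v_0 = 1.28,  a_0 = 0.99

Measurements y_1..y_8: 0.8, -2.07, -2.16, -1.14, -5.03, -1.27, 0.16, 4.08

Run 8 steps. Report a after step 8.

step 1: x_pred=2.3204  r=-1.5204  x^+=1.6849  v^+=1.8090  a^+=0.0825
step 2: x_pred=2.8968  r=-4.9668  x^+=0.8207  v^+=1.4571  a^+=-2.8821
step 3: x_pred=1.1546  r=-3.3146  x^+=-0.2309  v^+=-0.7163  a^+=-4.8605
step 4: x_pred=-1.7623  r=0.6223  x^+=-1.5022  v^+=-3.8733  a^+=-4.4891
step 5: x_pred=-5.0363  r=0.0063  x^+=-5.0336  v^+=-6.8356  a^+=-4.4854
step 6: x_pred=-10.5221  r=9.2521  x^+=-6.6547  v^+=-9.0389  a^+=1.0370
step 7: x_pred=-12.3945  r=12.5545  x^+=-7.1467  v^+=-7.3273  a^+=8.5305
step 8: x_pred=-10.1248  r=14.2048  x^+=-4.1872  v^+=-0.5350  a^+=17.0091

a_post = 17.0091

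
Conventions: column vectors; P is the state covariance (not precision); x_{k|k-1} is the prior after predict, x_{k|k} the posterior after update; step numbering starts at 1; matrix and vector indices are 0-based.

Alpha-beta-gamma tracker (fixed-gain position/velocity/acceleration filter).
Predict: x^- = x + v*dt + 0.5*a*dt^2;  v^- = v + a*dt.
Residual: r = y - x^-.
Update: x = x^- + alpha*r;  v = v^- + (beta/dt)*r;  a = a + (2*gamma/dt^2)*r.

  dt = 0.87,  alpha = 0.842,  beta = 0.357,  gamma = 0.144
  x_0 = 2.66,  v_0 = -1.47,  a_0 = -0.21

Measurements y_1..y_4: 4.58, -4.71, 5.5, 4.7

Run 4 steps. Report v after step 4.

v_post = 2.1339

step 1: x_pred=1.3016  r=3.2784  x^+=4.0620  v^+=-0.3074  a^+=1.0374
step 2: x_pred=4.1872  r=-8.8972  x^+=-3.3042  v^+=-3.0558  a^+=-2.3479
step 3: x_pred=-6.8514  r=12.3514  x^+=3.5485  v^+=-0.0302  a^+=2.3517
step 4: x_pred=4.4122  r=0.2878  x^+=4.6545  v^+=2.1339  a^+=2.4612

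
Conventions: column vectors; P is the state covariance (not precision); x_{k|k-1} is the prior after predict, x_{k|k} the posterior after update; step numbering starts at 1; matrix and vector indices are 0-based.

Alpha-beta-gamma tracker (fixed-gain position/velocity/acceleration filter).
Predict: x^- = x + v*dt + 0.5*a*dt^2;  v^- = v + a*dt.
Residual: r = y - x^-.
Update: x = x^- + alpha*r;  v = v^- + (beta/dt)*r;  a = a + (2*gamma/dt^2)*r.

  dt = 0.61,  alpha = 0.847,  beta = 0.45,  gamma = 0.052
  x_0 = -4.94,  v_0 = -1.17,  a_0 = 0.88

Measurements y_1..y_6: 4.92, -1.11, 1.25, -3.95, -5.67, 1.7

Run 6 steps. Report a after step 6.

step 1: x_pred=-5.4900  r=10.4100  x^+=3.3273  v^+=7.0463  a^+=3.7895
step 2: x_pred=8.3306  r=-9.4406  x^+=0.3344  v^+=2.3936  a^+=1.1509
step 3: x_pred=2.0086  r=-0.7586  x^+=1.3661  v^+=2.5360  a^+=0.9389
step 4: x_pred=3.0877  r=-7.0377  x^+=-2.8732  v^+=-2.0830  a^+=-1.0281
step 5: x_pred=-4.3351  r=-1.3349  x^+=-5.4658  v^+=-3.6949  a^+=-1.4012
step 6: x_pred=-7.9803  r=9.6803  x^+=0.2189  v^+=2.5916  a^+=1.3044

a_post = 1.3044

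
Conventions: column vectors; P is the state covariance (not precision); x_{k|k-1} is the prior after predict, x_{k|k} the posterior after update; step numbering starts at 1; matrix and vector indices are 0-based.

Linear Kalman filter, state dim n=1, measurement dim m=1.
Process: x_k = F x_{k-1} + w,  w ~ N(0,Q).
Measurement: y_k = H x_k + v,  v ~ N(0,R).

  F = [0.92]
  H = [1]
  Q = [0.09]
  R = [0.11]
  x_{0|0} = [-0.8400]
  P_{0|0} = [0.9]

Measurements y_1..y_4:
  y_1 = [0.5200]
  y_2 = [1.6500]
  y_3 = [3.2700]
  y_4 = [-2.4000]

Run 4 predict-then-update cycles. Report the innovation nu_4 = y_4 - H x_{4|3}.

innov = [-4.5335]

step 1: x^-=[-0.7728]  P^-=[0.8518]  S=[0.9618]  K=[0.8856]  nu=[1.2928]  x^+=[0.3721]  P^+=[0.0974]
step 2: x^-=[0.3424]  P^-=[0.1725]  S=[0.2825]  K=[0.6106]  nu=[1.3076]  x^+=[1.1408]  P^+=[0.0672]
step 3: x^-=[1.0495]  P^-=[0.1468]  S=[0.2568]  K=[0.5717]  nu=[2.2205]  x^+=[2.3190]  P^+=[0.0629]
step 4: x^-=[2.1335]  P^-=[0.1432]  S=[0.2532]  K=[0.5656]  nu=[-4.5335]  x^+=[-0.4307]  P^+=[0.0622]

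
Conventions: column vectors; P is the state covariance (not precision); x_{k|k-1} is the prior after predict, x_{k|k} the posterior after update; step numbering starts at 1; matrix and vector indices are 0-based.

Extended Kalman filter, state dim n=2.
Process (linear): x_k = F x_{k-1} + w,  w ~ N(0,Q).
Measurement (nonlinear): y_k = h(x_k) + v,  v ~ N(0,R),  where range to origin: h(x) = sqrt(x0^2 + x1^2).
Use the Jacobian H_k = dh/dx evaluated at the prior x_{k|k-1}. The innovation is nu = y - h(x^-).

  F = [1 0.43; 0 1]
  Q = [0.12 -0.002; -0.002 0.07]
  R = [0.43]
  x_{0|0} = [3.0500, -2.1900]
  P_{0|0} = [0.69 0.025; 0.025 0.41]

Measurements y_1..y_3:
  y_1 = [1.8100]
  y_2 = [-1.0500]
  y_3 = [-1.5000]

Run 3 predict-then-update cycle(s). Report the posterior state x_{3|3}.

step 1: x^-=[2.1083, -2.1900]  P^-=[0.9073 0.1993; 0.1993 0.4800]  H_jac=[0.6935 -0.7204]  S=[0.9164]  K=[0.5300; -0.2265]  nu=[-1.2299]  x^+=[1.4565, -1.9114]  P^+=[0.6499 0.3093; 0.3093 0.4330]
step 2: x^-=[0.6346, -1.9114]  P^-=[1.1160 0.4935; 0.4935 0.5030]  H_jac=[0.3151 -0.9491]  S=[0.6987]  K=[-0.1671; -0.4607]  nu=[-3.0640]  x^+=[1.1465, -0.4999]  P^+=[1.0965 0.4397; 0.4397 0.3547]
step 3: x^-=[0.9316, -0.4999]  P^-=[1.6602 0.5902; 0.5902 0.4247]  H_jac=[0.8812 -0.4728]  S=[1.3221]  K=[0.8954; 0.2415]  nu=[-2.5572]  x^+=[-1.3581, -1.1174]  P^+=[0.6003 0.3044; 0.3044 0.3476]

x_post = [-1.3581, -1.1174]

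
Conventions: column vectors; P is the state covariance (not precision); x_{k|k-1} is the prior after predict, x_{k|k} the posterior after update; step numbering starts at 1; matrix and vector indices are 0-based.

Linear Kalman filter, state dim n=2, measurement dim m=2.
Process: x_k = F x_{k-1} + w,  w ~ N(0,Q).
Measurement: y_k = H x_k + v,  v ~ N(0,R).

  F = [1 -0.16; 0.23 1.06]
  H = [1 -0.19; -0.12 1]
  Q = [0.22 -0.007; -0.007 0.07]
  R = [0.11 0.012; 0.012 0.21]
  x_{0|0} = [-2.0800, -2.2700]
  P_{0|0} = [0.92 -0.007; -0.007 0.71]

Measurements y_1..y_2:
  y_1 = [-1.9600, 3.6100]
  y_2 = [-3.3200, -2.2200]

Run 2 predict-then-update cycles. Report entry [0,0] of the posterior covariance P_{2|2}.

P_post[0,0] = 0.0887

step 1: x^-=[-1.7168, -2.8846]  P^-=[1.1604 0.0770; 0.0770 0.9130]  S=[1.2741 -0.2219; -0.2219 1.1212]  K=[0.9214 0.1269; 0.0670 0.8193]  nu=[-0.7913, 6.2886]  x^+=[-1.6479, 2.2147]  P^+=[0.1126 0.0512; 0.0512 0.1790]
step 2: x^-=[-2.0023, 1.9685]  P^-=[0.3208 0.0409; 0.0409 0.3021]  S=[0.4261 -0.0420; -0.0420 0.5069]  K=[0.7411 0.0663; 0.0194 0.5879]  nu=[-0.9437, -4.4288]  x^+=[-2.9950, -0.6533]  P^+=[0.0887 0.0334; 0.0334 0.1277]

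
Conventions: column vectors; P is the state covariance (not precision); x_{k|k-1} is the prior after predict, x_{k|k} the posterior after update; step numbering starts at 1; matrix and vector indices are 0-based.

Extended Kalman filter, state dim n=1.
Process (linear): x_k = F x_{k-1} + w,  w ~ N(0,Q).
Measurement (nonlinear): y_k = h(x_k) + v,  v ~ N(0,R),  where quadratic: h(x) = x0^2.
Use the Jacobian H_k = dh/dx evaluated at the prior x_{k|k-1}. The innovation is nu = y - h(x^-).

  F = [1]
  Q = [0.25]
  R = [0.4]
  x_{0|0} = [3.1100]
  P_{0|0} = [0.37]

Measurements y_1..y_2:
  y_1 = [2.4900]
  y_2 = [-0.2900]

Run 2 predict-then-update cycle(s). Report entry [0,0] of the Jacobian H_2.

step 1: x^-=[3.1100]  P^-=[0.6200]  H_jac=[6.2200]  S=[24.3868]  K=[0.1581]  nu=[-7.1821]  x^+=[1.9743]  P^+=[0.0102]
step 2: x^-=[1.9743]  P^-=[0.2602]  H_jac=[3.9485]  S=[4.4563]  K=[0.2305]  nu=[-4.1877]  x^+=[1.0089]  P^+=[0.0234]

H_jac[0,0] = 3.9485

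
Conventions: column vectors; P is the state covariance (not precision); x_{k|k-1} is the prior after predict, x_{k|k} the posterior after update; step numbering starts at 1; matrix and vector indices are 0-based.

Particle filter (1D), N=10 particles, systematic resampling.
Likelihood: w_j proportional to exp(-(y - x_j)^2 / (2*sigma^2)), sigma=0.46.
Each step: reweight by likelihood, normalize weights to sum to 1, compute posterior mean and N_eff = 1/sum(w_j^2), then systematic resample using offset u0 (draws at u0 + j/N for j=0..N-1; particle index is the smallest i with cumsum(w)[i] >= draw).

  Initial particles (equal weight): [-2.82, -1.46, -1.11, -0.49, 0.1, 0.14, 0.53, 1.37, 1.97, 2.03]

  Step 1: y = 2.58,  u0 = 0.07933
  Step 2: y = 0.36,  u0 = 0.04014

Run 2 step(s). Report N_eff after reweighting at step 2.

N_eff = 9.4787

step 1: w=[0.0000, 0.0000, 0.0000, 0.0000, 0.0000, 0.0000, 0.0001, 0.0336, 0.4435, 0.5228]  mean=1.9811  Neff=2.1223  idx=[8, 8, 8, 8, 9, 9, 9, 9, 9, 9]
step 2: w=[0.1287, 0.1287, 0.1287, 0.1287, 0.0809, 0.0809, 0.0809, 0.0809, 0.0809, 0.0809]  mean=1.9991  Neff=9.4787  idx=[0, 1, 1, 2, 3, 4, 5, 6, 8, 9]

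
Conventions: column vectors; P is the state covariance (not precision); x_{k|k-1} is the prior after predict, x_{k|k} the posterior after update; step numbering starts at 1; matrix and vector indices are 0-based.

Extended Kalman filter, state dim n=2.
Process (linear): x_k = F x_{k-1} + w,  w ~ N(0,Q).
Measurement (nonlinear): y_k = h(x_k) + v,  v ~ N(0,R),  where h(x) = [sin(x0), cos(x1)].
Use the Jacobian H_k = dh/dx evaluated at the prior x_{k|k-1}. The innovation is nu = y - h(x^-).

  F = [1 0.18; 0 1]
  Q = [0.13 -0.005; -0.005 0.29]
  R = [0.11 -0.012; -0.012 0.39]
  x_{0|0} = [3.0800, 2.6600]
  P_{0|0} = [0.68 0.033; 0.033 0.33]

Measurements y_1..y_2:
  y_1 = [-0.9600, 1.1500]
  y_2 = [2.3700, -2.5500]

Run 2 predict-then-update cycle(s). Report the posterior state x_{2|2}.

x_post = [2.2353, 2.8388]

step 1: x^-=[3.5588, 2.6600]  P^-=[0.8326 0.0874; 0.0874 0.6200]  H_jac=[-0.9142 0.0000; 0.0000 -0.4632]  S=[0.8059 0.0250; 0.0250 0.5230]  K=[-0.9435 -0.0323; -0.0822 -0.5451]  nu=[-0.5548, 2.0363]  x^+=[4.0165, 1.5956]  P^+=[0.1131 0.0027; 0.0027 0.4569]
step 2: x^-=[4.3037, 1.5956]  P^-=[0.2589 0.0800; 0.0800 0.7469]  H_jac=[-0.3974 0.0000; 0.0000 -0.9997]  S=[0.1509 0.0198; 0.0198 1.1364]  K=[-0.6742 -0.0586; -0.1248 -0.6548]  nu=[3.2876, -2.5252]  x^+=[2.2353, 2.8388]  P^+=[0.1848 0.0148; 0.0148 0.2540]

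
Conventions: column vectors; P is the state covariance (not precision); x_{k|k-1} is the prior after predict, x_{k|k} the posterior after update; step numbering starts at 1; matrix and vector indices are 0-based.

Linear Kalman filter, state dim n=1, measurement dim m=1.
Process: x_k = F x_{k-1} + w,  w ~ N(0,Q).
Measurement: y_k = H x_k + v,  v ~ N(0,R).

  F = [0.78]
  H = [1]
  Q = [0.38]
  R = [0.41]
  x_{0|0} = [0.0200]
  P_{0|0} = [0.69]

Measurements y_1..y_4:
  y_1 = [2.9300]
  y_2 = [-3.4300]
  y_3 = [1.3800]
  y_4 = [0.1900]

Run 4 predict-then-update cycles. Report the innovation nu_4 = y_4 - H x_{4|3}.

innov = [-0.0634]

step 1: x^-=[0.0156]  P^-=[0.7998]  S=[1.2098]  K=[0.6611]  nu=[2.9144]  x^+=[1.9423]  P^+=[0.2711]
step 2: x^-=[1.5150]  P^-=[0.5449]  S=[0.9549]  K=[0.5706]  nu=[-4.9450]  x^+=[-1.3068]  P^+=[0.2340]
step 3: x^-=[-1.0193]  P^-=[0.5223]  S=[0.9323]  K=[0.5602]  nu=[2.3993]  x^+=[0.3249]  P^+=[0.2297]
step 4: x^-=[0.2534]  P^-=[0.5198]  S=[0.9298]  K=[0.5590]  nu=[-0.0634]  x^+=[0.2180]  P^+=[0.2292]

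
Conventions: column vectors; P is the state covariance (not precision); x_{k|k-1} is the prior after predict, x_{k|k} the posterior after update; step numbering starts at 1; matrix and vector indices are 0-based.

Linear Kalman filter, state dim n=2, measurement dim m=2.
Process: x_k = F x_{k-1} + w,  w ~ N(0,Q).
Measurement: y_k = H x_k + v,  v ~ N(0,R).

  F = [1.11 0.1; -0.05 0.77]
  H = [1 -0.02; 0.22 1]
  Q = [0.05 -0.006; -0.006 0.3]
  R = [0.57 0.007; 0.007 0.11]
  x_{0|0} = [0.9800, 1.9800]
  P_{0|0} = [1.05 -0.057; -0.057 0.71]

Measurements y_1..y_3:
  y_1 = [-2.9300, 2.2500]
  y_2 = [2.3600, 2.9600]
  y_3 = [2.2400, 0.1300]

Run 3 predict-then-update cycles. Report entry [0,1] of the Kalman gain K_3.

step 1: x^-=[1.2858, 1.4756]  P^-=[1.3382 -0.0580; -0.0580 0.7280]  S=[1.9108 0.2291; 0.2291 0.8772]  K=[0.6902 0.0892; -0.1401 0.8519]  nu=[-4.1863, 0.4915]  x^+=[-1.5599, 2.4809]  P^+=[0.3926 -0.0717; -0.0717 0.1085]
step 2: x^-=[-1.4834, 1.9883]  P^-=[0.5189 -0.0804; -0.0804 0.3708]  S=[1.0923 0.0337; 0.0337 0.4706]  K=[0.4754 0.0377; -0.1038 0.7579]  nu=[3.8831, 1.2981]  x^+=[0.4116, 2.5691]  P^+=[0.2702 -0.0520; -0.0520 0.0941]
step 3: x^-=[0.7137, 1.9576]  P^-=[0.3723 -0.0579; -0.0579 0.3605]  S=[0.9448 0.0240; 0.0240 0.4630]  K=[0.3945 0.0313; -0.0882 0.7556]  nu=[1.5654, -1.9846]  x^+=[1.2691, 0.3200]  P^+=[0.2242 -0.0431; -0.0431 0.0920]

K[0,1] = 0.0313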